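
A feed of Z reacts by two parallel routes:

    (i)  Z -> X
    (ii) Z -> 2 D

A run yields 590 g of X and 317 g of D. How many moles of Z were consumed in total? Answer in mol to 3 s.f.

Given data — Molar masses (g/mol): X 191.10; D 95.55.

n(X) = 590 / 191.10 = 3.087 mol
n(D) = 317 / 95.55 = 3.318 mol
n(Z) via (i) = (1/1)×3.087 = 3.087 mol
n(Z) via (ii) = (1/2)×3.318 = 1.659 mol
total n(Z) = 3.087 + 1.659 = 4.746 mol

4.75 mol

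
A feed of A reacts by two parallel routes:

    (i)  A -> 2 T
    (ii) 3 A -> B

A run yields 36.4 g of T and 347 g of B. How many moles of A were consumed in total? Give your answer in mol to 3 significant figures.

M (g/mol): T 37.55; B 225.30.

n(T) = 36.4 / 37.55 = 0.9694 mol
n(B) = 347 / 225.30 = 1.540 mol
n(A) via (i) = (1/2)×0.9694 = 0.4847 mol
n(A) via (ii) = (3/1)×1.540 = 4.620 mol
total n(A) = 0.4847 + 4.620 = 5.105 mol

5.11 mol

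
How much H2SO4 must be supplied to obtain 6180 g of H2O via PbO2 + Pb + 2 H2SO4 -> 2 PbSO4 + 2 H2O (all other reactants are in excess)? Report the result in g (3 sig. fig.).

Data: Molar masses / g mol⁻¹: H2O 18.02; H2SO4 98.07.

n(H2O) = 6180 / 18.02 = 343.0 mol
n(H2SO4) = (2/2) × 343.0 = 343.0 mol
mass = 343.0 × 98.07 = 33640 g

33600 g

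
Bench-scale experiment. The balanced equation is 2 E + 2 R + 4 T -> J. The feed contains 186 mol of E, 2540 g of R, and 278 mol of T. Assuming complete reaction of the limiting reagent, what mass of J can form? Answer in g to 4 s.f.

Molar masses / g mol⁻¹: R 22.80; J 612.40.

n(E) = 186.0 mol
n(R) = 2540 / 22.80 = 111.4 mol
n(T) = 278.0 mol
n/ν → E: 93.00, R: 55.70, T: 69.50; R is limiting.
n(J) = (1/2) × 111.4 = 55.70 mol
mass = 55.70 × 612.40 = 34110 g

34110 g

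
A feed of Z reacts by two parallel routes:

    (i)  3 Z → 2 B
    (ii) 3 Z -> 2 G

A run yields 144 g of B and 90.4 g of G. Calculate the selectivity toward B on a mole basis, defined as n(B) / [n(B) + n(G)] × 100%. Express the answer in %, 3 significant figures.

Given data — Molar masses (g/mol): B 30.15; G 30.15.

61.4 %

n(B) = 144 / 30.15 = 4.776 mol
n(G) = 90.4 / 30.15 = 2.998 mol
selectivity = 4.776/(4.776+2.998) × 100 = 61.44 %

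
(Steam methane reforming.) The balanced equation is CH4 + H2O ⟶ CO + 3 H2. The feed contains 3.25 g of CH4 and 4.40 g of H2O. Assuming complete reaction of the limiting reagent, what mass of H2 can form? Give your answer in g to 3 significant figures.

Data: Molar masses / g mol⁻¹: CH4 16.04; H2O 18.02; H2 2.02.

n(CH4) = 3.250 / 16.04 = 0.2026 mol
n(H2O) = 4.400 / 18.02 = 0.2442 mol
n/ν for CH4 = 0.2026/1 = 0.2026
n/ν for H2O = 0.2442/1 = 0.2442
Smallest n/ν is CH4 → limiting reagent.
n(H2) = (3/1) × 0.2026 = 0.6078 mol
mass = 0.6078 × 2.02 = 1.228 g

1.23 g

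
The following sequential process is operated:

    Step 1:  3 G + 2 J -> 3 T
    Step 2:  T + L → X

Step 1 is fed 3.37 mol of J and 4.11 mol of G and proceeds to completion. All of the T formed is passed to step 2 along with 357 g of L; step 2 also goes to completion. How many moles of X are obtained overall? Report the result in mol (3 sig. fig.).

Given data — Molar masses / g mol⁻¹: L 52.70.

Step 1:
n(J) = 3.370 mol
n(G) = 4.110 mol
n/ν → J: 1.685, G: 1.370; G is limiting.
n(T) produced = (3/3) × 4.110 = 4.110 mol
Step 2:
n(T) available = 4.110 mol
n(L) = 357.0 / 52.70 = 6.774 mol
n/ν → T: 4.110, L: 6.774; T is limiting.
n(X) = (1/1) × 4.110 = 4.110 mol

4.11 mol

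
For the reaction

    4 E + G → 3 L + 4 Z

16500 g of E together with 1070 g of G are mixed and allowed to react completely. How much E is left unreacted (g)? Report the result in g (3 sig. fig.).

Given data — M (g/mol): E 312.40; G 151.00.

n(E) = 16500 / 312.40 = 52.82 mol
n(G) = 1070 / 151.00 = 7.086 mol
n/ν for E = 52.82/4 = 13.21
n/ν for G = 7.086/1 = 7.086
Smallest n/ν is G → limiting reagent.
E consumed = (4/1) × 7.086 = 28.34 mol
E remaining = 52.82 − 28.34 = 24.48 mol
mass = 24.48 × 312.40 = 7648 g

7650 g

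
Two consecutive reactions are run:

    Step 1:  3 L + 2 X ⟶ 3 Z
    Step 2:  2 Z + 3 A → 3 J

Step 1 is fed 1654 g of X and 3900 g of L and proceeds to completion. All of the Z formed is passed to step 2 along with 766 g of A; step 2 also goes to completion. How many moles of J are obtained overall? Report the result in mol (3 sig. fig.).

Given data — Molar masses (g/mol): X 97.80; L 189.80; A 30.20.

Step 1:
n(X) = 1654 / 97.80 = 16.91 mol
n(L) = 3900 / 189.80 = 20.55 mol
n/ν for X = 16.91/2 = 8.455
n/ν for L = 20.55/3 = 6.850
Smallest n/ν is L → limiting reagent.
n(Z) produced = (3/3) × 20.55 = 20.55 mol
Step 2:
n(Z) available = 20.55 mol
n(A) = 766.0 / 30.20 = 25.36 mol
n/ν for Z = 20.55/2 = 10.28
n/ν for A = 25.36/3 = 8.453
Smallest n/ν is A → limiting reagent.
n(J) = (3/3) × 25.36 = 25.36 mol

25.4 mol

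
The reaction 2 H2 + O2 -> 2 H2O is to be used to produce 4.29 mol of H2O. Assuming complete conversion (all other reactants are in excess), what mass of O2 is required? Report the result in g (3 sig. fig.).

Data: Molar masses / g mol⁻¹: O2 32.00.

68.6 g

n(H2O) = 4.290 mol
n(O2) = (1/2) × 4.290 = 2.145 mol
mass = 2.145 × 32.00 = 68.64 g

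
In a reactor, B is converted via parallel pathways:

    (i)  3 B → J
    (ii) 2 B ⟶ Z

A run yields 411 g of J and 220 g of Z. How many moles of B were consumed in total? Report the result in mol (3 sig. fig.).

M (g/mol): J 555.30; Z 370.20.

3.41 mol

n(J) = 411 / 555.30 = 0.7401 mol
n(Z) = 220 / 370.20 = 0.5943 mol
n(B) via (i) = (3/1)×0.7401 = 2.220 mol
n(B) via (ii) = (2/1)×0.5943 = 1.189 mol
total n(B) = 2.220 + 1.189 = 3.409 mol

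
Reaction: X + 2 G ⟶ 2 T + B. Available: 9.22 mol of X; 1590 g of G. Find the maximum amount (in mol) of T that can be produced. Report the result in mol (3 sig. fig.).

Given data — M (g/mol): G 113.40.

14.0 mol

n(X) = 9.220 mol
n(G) = 1590 / 113.40 = 14.02 mol
n/ν for X = 9.220/1 = 9.220
n/ν for G = 14.02/2 = 7.010
Smallest n/ν is G → limiting reagent.
n(T) = (2/2) × 14.02 = 14.02 mol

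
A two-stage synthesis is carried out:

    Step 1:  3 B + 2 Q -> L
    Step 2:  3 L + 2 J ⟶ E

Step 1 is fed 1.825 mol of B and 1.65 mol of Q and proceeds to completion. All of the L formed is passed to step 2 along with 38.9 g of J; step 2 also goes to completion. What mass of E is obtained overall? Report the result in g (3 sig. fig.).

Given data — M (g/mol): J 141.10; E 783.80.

108 g

Step 1:
n(B) = 1.825 mol
n(Q) = 1.650 mol
n/ν for B = 1.825/3 = 0.6083
n/ν for Q = 1.650/2 = 0.8250
Smallest n/ν is B → limiting reagent.
n(L) produced = (1/3) × 1.825 = 0.6083 mol
Step 2:
n(L) available = 0.6083 mol
n(J) = 38.90 / 141.10 = 0.2757 mol
n/ν for L = 0.6083/3 = 0.2028
n/ν for J = 0.2757/2 = 0.1379
Smallest n/ν is J → limiting reagent.
n(E) = (1/2) × 0.2757 = 0.1379 mol
mass = 0.1379 × 783.80 = 108.1 g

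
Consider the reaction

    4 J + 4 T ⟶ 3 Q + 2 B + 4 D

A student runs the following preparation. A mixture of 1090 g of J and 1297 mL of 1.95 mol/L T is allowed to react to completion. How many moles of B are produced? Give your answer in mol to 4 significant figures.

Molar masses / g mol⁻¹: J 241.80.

1.265 mol

n(J) = 1090 / 241.80 = 4.508 mol
n(T) = 1.95 × 1297/1000 = 2.529 mol
n/ν for J = 4.508/4 = 1.127
n/ν for T = 2.529/4 = 0.6323
Smallest n/ν is T → limiting reagent.
n(B) = (2/4) × 2.529 = 1.265 mol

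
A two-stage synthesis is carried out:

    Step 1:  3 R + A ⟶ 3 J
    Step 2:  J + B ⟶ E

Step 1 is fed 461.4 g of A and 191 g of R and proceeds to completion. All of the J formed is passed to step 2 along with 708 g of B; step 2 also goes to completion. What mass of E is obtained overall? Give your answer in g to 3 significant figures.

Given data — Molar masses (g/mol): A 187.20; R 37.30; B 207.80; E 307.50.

1050 g

Step 1:
n(A) = 461.4 / 187.20 = 2.465 mol
n(R) = 191.0 / 37.30 = 5.121 mol
n/ν for A = 2.465/1 = 2.465
n/ν for R = 5.121/3 = 1.707
Smallest n/ν is R → limiting reagent.
n(J) produced = (3/3) × 5.121 = 5.121 mol
Step 2:
n(J) available = 5.121 mol
n(B) = 708.0 / 207.80 = 3.407 mol
n/ν for J = 5.121/1 = 5.121
n/ν for B = 3.407/1 = 3.407
Smallest n/ν is B → limiting reagent.
n(E) = (1/1) × 3.407 = 3.407 mol
mass = 3.407 × 307.50 = 1048 g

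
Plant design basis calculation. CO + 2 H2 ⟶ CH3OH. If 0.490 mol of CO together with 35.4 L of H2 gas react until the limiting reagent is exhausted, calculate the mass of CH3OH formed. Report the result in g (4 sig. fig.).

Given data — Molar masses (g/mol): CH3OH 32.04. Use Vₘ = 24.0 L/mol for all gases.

15.70 g

n(CO) = 0.4900 mol
n(H2) = 35.40 / 24.0 = 1.475 mol
n/ν for CO = 0.4900/1 = 0.4900
n/ν for H2 = 1.475/2 = 0.7375
Smallest n/ν is CO → limiting reagent.
n(CH3OH) = (1/1) × 0.4900 = 0.4900 mol
mass = 0.4900 × 32.04 = 15.70 g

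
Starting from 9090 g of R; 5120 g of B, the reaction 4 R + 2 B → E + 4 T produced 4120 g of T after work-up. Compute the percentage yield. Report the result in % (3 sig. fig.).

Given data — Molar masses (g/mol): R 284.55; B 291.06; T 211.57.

n(R) = 9090 / 284.55 = 31.95 mol
n(B) = 5120 / 291.06 = 17.59 mol
n/ν → R: 7.988, B: 8.795; R is limiting.
theoretical n(T) = (4/4) × 31.95 = 31.95 mol → 6760 g
% yield = 4120 / 6760 × 100 = 60.95 %

61.0 %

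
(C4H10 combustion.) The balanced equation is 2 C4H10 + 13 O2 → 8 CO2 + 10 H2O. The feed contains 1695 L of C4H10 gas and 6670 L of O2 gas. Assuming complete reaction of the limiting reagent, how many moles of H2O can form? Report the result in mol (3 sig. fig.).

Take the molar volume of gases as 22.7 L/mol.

226 mol

n(C4H10) = 1695 / 22.7 = 74.67 mol
n(O2) = 6670 / 22.7 = 293.8 mol
n/ν → C4H10: 37.34, O2: 22.60; O2 is limiting.
n(H2O) = (10/13) × 293.8 = 226.0 mol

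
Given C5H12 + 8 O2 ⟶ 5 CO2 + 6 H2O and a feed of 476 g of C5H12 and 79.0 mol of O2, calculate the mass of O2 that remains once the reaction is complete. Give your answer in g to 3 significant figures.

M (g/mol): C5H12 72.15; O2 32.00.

839 g

n(C5H12) = 476.0 / 72.15 = 6.597 mol
n(O2) = 79.00 mol
n/ν for C5H12 = 6.597/1 = 6.597
n/ν for O2 = 79.00/8 = 9.875
Smallest n/ν is C5H12 → limiting reagent.
O2 consumed = (8/1) × 6.597 = 52.78 mol
O2 remaining = 79.00 − 52.78 = 26.22 mol
mass = 26.22 × 32.00 = 839.0 g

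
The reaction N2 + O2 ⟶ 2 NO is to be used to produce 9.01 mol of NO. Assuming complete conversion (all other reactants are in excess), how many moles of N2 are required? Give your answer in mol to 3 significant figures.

n(NO) = 9.010 mol
n(N2) = (1/2) × 9.010 = 4.505 mol

4.51 mol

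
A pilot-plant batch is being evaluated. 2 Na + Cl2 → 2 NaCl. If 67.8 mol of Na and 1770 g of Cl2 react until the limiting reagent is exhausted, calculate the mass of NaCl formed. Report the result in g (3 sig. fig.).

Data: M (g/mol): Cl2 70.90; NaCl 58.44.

n(Na) = 67.80 mol
n(Cl2) = 1770 / 70.90 = 24.96 mol
n/ν for Na = 67.80/2 = 33.90
n/ν for Cl2 = 24.96/1 = 24.96
Smallest n/ν is Cl2 → limiting reagent.
n(NaCl) = (2/1) × 24.96 = 49.92 mol
mass = 49.92 × 58.44 = 2917 g

2920 g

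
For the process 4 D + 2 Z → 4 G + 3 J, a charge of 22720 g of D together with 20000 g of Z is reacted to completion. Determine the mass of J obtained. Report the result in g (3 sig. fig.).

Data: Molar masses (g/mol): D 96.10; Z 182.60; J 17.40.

2860 g

n(D) = 22720 / 96.10 = 236.4 mol
n(Z) = 20000 / 182.60 = 109.5 mol
n/ν → D: 59.10, Z: 54.75; Z is limiting.
n(J) = (3/2) × 109.5 = 164.3 mol
mass = 164.3 × 17.40 = 2859 g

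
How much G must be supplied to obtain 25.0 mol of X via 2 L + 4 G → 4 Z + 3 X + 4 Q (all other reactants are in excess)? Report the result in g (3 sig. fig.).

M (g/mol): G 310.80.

n(X) = 25.00 mol
n(G) = (4/3) × 25.00 = 33.33 mol
mass = 33.33 × 310.80 = 10360 g

10400 g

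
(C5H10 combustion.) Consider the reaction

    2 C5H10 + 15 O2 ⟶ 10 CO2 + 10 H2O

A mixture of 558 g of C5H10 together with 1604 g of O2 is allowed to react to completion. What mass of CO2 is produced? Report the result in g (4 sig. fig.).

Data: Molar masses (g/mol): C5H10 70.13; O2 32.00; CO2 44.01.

1471 g

n(C5H10) = 558.0 / 70.13 = 7.957 mol
n(O2) = 1604 / 32.00 = 50.13 mol
n/ν for C5H10 = 7.957/2 = 3.979
n/ν for O2 = 50.13/15 = 3.342
Smallest n/ν is O2 → limiting reagent.
n(CO2) = (10/15) × 50.13 = 33.42 mol
mass = 33.42 × 44.01 = 1471 g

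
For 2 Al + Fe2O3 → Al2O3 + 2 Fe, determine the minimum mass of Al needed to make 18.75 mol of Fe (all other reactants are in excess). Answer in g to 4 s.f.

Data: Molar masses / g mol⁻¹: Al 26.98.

n(Fe) = 18.75 mol
n(Al) = (2/2) × 18.75 = 18.75 mol
mass = 18.75 × 26.98 = 505.9 g

505.9 g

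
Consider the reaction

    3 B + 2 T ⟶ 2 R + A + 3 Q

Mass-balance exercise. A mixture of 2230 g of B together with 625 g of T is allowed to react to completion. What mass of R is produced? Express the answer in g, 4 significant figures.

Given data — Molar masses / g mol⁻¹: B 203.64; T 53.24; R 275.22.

2009 g

n(B) = 2230 / 203.64 = 10.95 mol
n(T) = 625.0 / 53.24 = 11.74 mol
n/ν → B: 3.650, T: 5.870; B is limiting.
n(R) = (2/3) × 10.95 = 7.300 mol
mass = 7.300 × 275.22 = 2009 g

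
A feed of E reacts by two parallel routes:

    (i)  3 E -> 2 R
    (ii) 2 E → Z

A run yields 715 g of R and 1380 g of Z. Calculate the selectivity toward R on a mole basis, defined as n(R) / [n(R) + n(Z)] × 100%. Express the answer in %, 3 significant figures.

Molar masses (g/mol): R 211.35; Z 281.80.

n(R) = 715 / 211.35 = 3.383 mol
n(Z) = 1380 / 281.80 = 4.897 mol
selectivity = 3.383/(3.383+4.897) × 100 = 40.86 %

40.9 %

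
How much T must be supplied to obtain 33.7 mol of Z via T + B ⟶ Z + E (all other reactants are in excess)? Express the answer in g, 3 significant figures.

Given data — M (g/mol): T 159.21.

n(Z) = 33.70 mol
n(T) = (1/1) × 33.70 = 33.70 mol
mass = 33.70 × 159.21 = 5365 g

5370 g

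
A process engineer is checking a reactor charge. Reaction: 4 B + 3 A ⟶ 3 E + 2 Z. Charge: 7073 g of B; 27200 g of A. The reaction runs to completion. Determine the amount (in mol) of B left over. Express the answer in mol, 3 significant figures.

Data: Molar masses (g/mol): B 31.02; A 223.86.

n(B) = 7073 / 31.02 = 228.0 mol
n(A) = 27200 / 223.86 = 121.5 mol
n/ν for B = 228.0/4 = 57.00
n/ν for A = 121.5/3 = 40.50
Smallest n/ν is A → limiting reagent.
B consumed = (4/3) × 121.5 = 162.0 mol
B remaining = 228.0 − 162.0 = 66.00 mol

66.0 mol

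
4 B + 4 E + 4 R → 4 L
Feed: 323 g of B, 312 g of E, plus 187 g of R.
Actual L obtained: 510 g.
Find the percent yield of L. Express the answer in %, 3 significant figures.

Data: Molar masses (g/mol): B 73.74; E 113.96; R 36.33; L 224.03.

83.1 %

n(B) = 323.0 / 73.74 = 4.380 mol
n(E) = 312.0 / 113.96 = 2.738 mol
n(R) = 187.0 / 36.33 = 5.147 mol
n/ν → B: 1.095, E: 0.6845, R: 1.287; E is limiting.
theoretical n(L) = (4/4) × 2.738 = 2.738 mol → 613.4 g
% yield = 510 / 613.4 × 100 = 83.14 %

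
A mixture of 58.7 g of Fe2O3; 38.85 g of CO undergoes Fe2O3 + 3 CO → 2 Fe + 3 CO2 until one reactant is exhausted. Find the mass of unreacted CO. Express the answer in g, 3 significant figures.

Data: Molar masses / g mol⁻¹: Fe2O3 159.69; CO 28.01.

7.96 g

n(Fe2O3) = 58.70 / 159.69 = 0.3676 mol
n(CO) = 38.85 / 28.01 = 1.387 mol
n/ν → Fe2O3: 0.3676, CO: 0.4623; Fe2O3 is limiting.
CO consumed = (3/1) × 0.3676 = 1.103 mol
CO remaining = 1.387 − 1.103 = 0.2840 mol
mass = 0.2840 × 28.01 = 7.955 g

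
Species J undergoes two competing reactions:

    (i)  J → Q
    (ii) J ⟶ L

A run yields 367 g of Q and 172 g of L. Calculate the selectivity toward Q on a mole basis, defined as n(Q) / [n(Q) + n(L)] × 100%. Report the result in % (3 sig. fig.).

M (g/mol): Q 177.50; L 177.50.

68.1 %

n(Q) = 367 / 177.50 = 2.068 mol
n(L) = 172 / 177.50 = 0.9690 mol
selectivity = 2.068/(2.068+0.9690) × 100 = 68.09 %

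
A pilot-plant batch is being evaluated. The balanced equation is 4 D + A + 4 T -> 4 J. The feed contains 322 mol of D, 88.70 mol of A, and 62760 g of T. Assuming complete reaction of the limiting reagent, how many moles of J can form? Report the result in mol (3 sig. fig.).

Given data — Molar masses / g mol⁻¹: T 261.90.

240 mol

n(D) = 322.0 mol
n(A) = 88.70 mol
n(T) = 62760 / 261.90 = 239.6 mol
n/ν for D = 322.0/4 = 80.50
n/ν for A = 88.70/1 = 88.70
n/ν for T = 239.6/4 = 59.90
Smallest n/ν is T → limiting reagent.
n(J) = (4/4) × 239.6 = 239.6 mol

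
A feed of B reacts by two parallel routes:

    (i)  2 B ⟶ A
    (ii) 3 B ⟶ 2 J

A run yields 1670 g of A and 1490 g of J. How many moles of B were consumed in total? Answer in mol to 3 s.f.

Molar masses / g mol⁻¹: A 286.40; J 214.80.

n(A) = 1670 / 286.40 = 5.831 mol
n(J) = 1490 / 214.80 = 6.937 mol
n(B) via (i) = (2/1)×5.831 = 11.66 mol
n(B) via (ii) = (3/2)×6.937 = 10.41 mol
total n(B) = 11.66 + 10.41 = 22.07 mol

22.1 mol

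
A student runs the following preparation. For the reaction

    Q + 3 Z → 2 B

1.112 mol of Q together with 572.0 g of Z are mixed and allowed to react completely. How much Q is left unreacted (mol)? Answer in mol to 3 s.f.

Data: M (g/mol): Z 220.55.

0.247 mol

n(Q) = 1.112 mol
n(Z) = 572.0 / 220.55 = 2.594 mol
n/ν for Q = 1.112/1 = 1.112
n/ν for Z = 2.594/3 = 0.8647
Smallest n/ν is Z → limiting reagent.
Q consumed = (1/3) × 2.594 = 0.8647 mol
Q remaining = 1.112 − 0.8647 = 0.2473 mol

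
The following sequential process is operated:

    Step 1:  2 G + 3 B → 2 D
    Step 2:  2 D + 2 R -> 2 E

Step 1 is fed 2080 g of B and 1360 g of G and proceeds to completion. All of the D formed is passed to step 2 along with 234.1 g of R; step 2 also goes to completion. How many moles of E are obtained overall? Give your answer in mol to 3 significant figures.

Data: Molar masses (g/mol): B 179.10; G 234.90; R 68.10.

3.44 mol

Step 1:
n(B) = 2080 / 179.10 = 11.61 mol
n(G) = 1360 / 234.90 = 5.790 mol
n/ν for B = 11.61/3 = 3.870
n/ν for G = 5.790/2 = 2.895
Smallest n/ν is G → limiting reagent.
n(D) produced = (2/2) × 5.790 = 5.790 mol
Step 2:
n(D) available = 5.790 mol
n(R) = 234.1 / 68.10 = 3.438 mol
n/ν for D = 5.790/2 = 2.895
n/ν for R = 3.438/2 = 1.719
Smallest n/ν is R → limiting reagent.
n(E) = (2/2) × 3.438 = 3.438 mol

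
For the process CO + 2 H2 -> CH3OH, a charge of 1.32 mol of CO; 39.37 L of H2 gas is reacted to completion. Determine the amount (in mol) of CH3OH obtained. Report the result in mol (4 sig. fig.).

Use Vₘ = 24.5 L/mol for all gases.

n(CO) = 1.320 mol
n(H2) = 39.37 / 24.5 = 1.607 mol
n/ν for CO = 1.320/1 = 1.320
n/ν for H2 = 1.607/2 = 0.8035
Smallest n/ν is H2 → limiting reagent.
n(CH3OH) = (1/2) × 1.607 = 0.8035 mol

0.8035 mol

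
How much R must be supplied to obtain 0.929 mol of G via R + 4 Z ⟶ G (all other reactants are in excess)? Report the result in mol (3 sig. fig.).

0.929 mol

n(G) = 0.9290 mol
n(R) = (1/1) × 0.9290 = 0.9290 mol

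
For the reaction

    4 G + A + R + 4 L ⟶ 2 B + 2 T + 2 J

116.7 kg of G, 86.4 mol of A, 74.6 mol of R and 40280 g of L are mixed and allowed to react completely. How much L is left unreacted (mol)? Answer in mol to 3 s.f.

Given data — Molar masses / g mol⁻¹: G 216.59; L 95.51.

n(G) = 116.7×1000 / 216.59 = 538.8 mol
n(A) = 86.40 mol
n(R) = 74.60 mol
n(L) = 40280 / 95.51 = 421.7 mol
n/ν for G = 538.8/4 = 134.7
n/ν for A = 86.40/1 = 86.40
n/ν for R = 74.60/1 = 74.60
n/ν for L = 421.7/4 = 105.4
Smallest n/ν is R → limiting reagent.
L consumed = (4/1) × 74.60 = 298.4 mol
L remaining = 421.7 − 298.4 = 123.3 mol

123 mol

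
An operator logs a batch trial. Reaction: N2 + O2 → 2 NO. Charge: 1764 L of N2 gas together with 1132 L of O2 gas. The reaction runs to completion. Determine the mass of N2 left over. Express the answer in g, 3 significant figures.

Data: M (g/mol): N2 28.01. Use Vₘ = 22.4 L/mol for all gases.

n(N2) = 1764 / 22.4 = 78.75 mol
n(O2) = 1132 / 22.4 = 50.54 mol
n/ν for N2 = 78.75/1 = 78.75
n/ν for O2 = 50.54/1 = 50.54
Smallest n/ν is O2 → limiting reagent.
N2 consumed = (1/1) × 50.54 = 50.54 mol
N2 remaining = 78.75 − 50.54 = 28.21 mol
mass = 28.21 × 28.01 = 790.2 g

790 g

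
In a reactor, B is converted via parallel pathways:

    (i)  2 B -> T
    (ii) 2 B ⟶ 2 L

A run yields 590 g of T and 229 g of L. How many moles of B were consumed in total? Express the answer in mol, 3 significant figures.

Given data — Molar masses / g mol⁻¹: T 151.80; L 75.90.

10.8 mol

n(T) = 590 / 151.80 = 3.887 mol
n(L) = 229 / 75.90 = 3.017 mol
n(B) via (i) = (2/1)×3.887 = 7.774 mol
n(B) via (ii) = (2/2)×3.017 = 3.017 mol
total n(B) = 7.774 + 3.017 = 10.79 mol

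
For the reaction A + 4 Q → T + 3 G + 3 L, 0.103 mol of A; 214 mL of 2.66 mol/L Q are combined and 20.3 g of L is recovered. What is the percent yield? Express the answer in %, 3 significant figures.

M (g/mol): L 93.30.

70.4 %

n(A) = 0.1030 mol
n(Q) = 2.66 × 214.0/1000 = 0.5692 mol
n/ν for A = 0.1030/1 = 0.1030
n/ν for Q = 0.5692/4 = 0.1423
Smallest n/ν is A → limiting reagent.
theoretical n(L) = (3/1) × 0.1030 = 0.3090 mol → 28.83 g
% yield = 20.3 / 28.83 × 100 = 70.41 %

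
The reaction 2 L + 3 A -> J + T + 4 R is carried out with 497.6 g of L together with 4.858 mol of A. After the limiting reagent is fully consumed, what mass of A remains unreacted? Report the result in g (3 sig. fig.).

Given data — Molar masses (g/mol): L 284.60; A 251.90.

n(L) = 497.6 / 284.60 = 1.748 mol
n(A) = 4.858 mol
n/ν for L = 1.748/2 = 0.8740
n/ν for A = 4.858/3 = 1.619
Smallest n/ν is L → limiting reagent.
A consumed = (3/2) × 1.748 = 2.622 mol
A remaining = 4.858 − 2.622 = 2.236 mol
mass = 2.236 × 251.90 = 563.2 g

563 g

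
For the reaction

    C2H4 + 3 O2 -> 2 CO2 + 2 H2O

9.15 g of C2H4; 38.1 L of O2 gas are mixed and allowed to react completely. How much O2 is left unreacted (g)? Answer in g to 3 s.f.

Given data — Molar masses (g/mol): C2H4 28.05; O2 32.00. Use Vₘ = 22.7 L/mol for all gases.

22.4 g

n(C2H4) = 9.150 / 28.05 = 0.3262 mol
n(O2) = 38.10 / 22.7 = 1.678 mol
n/ν for C2H4 = 0.3262/1 = 0.3262
n/ν for O2 = 1.678/3 = 0.5593
Smallest n/ν is C2H4 → limiting reagent.
O2 consumed = (3/1) × 0.3262 = 0.9786 mol
O2 remaining = 1.678 − 0.9786 = 0.6994 mol
mass = 0.6994 × 32.00 = 22.38 g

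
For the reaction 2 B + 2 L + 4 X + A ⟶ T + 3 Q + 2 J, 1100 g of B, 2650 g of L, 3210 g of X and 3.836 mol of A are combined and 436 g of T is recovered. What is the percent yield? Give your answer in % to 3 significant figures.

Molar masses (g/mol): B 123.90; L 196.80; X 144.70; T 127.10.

89.4 %

n(B) = 1100 / 123.90 = 8.878 mol
n(L) = 2650 / 196.80 = 13.47 mol
n(X) = 3210 / 144.70 = 22.18 mol
n(A) = 3.836 mol
n/ν for B = 8.878/2 = 4.439
n/ν for L = 13.47/2 = 6.735
n/ν for X = 22.18/4 = 5.545
n/ν for A = 3.836/1 = 3.836
Smallest n/ν is A → limiting reagent.
theoretical n(T) = (1/1) × 3.836 = 3.836 mol → 487.6 g
% yield = 436 / 487.6 × 100 = 89.42 %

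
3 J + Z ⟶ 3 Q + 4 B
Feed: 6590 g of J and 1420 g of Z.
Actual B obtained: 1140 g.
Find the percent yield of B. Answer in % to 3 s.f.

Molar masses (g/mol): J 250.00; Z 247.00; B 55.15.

89.9 %

n(J) = 6590 / 250.00 = 26.36 mol
n(Z) = 1420 / 247.00 = 5.749 mol
n/ν for J = 26.36/3 = 8.787
n/ν for Z = 5.749/1 = 5.749
Smallest n/ν is Z → limiting reagent.
theoretical n(B) = (4/1) × 5.749 = 23.00 mol → 1268 g
% yield = 1140 / 1268 × 100 = 89.91 %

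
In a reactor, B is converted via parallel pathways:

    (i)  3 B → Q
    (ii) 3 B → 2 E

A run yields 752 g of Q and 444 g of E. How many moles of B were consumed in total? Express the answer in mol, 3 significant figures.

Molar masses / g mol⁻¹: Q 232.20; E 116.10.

n(Q) = 752 / 232.20 = 3.239 mol
n(E) = 444 / 116.10 = 3.824 mol
n(B) via (i) = (3/1)×3.239 = 9.717 mol
n(B) via (ii) = (3/2)×3.824 = 5.736 mol
total n(B) = 9.717 + 5.736 = 15.45 mol

15.5 mol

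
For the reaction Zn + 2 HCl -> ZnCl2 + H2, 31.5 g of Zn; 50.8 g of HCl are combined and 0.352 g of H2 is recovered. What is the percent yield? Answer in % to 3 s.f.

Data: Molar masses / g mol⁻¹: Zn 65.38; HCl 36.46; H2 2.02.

n(Zn) = 31.50 / 65.38 = 0.4818 mol
n(HCl) = 50.80 / 36.46 = 1.393 mol
n/ν for Zn = 0.4818/1 = 0.4818
n/ν for HCl = 1.393/2 = 0.6965
Smallest n/ν is Zn → limiting reagent.
theoretical n(H2) = (1/1) × 0.4818 = 0.4818 mol → 0.9732 g
% yield = 0.352 / 0.9732 × 100 = 36.17 %

36.2 %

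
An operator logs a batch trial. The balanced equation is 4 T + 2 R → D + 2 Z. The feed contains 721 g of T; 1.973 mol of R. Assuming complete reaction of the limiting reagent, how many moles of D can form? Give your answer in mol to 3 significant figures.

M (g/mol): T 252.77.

0.713 mol

n(T) = 721.0 / 252.77 = 2.852 mol
n(R) = 1.973 mol
n/ν for T = 2.852/4 = 0.7130
n/ν for R = 1.973/2 = 0.9865
Smallest n/ν is T → limiting reagent.
n(D) = (1/4) × 2.852 = 0.7130 mol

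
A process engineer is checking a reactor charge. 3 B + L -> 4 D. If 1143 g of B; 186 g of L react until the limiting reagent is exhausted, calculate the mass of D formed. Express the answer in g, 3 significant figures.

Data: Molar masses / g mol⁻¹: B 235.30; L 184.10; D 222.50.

899 g

n(B) = 1143 / 235.30 = 4.858 mol
n(L) = 186.0 / 184.10 = 1.010 mol
n/ν → B: 1.619, L: 1.010; L is limiting.
n(D) = (4/1) × 1.010 = 4.040 mol
mass = 4.040 × 222.50 = 898.9 g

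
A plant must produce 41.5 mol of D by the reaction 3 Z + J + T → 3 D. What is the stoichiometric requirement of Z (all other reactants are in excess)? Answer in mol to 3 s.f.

41.5 mol

n(D) = 41.50 mol
n(Z) = (3/3) × 41.50 = 41.50 mol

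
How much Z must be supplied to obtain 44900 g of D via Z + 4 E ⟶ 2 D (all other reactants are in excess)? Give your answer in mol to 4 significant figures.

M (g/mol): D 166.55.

134.8 mol

n(D) = 44900 / 166.55 = 269.6 mol
n(Z) = (1/2) × 269.6 = 134.8 mol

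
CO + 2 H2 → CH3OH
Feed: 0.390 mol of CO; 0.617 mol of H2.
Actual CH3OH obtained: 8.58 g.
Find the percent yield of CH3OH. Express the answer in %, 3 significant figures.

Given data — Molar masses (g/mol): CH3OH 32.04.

n(CO) = 0.3900 mol
n(H2) = 0.6170 mol
n/ν → CO: 0.3900, H2: 0.3085; H2 is limiting.
theoretical n(CH3OH) = (1/2) × 0.6170 = 0.3085 mol → 9.884 g
% yield = 8.58 / 9.884 × 100 = 86.81 %

86.8 %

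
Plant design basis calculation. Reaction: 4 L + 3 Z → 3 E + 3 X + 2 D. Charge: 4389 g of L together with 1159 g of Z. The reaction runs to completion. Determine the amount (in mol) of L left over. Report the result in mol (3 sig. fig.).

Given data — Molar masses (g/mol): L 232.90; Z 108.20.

n(L) = 4389 / 232.90 = 18.84 mol
n(Z) = 1159 / 108.20 = 10.71 mol
n/ν → L: 4.710, Z: 3.570; Z is limiting.
L consumed = (4/3) × 10.71 = 14.28 mol
L remaining = 18.84 − 14.28 = 4.560 mol

4.56 mol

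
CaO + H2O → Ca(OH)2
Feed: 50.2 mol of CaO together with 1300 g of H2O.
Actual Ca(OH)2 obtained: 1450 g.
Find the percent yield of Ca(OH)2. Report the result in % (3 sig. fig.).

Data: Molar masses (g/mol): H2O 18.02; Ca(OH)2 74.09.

39.0 %

n(CaO) = 50.20 mol
n(H2O) = 1300 / 18.02 = 72.14 mol
n/ν → CaO: 50.20, H2O: 72.14; CaO is limiting.
theoretical n(Ca(OH)2) = (1/1) × 50.20 = 50.20 mol → 3719 g
% yield = 1450 / 3719 × 100 = 38.99 %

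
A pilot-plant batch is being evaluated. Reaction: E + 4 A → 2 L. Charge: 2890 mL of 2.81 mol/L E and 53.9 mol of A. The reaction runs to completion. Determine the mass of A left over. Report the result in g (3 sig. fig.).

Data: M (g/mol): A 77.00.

n(E) = 2.81 × 2890/1000 = 8.121 mol
n(A) = 53.90 mol
n/ν for E = 8.121/1 = 8.121
n/ν for A = 53.90/4 = 13.48
Smallest n/ν is E → limiting reagent.
A consumed = (4/1) × 8.121 = 32.48 mol
A remaining = 53.90 − 32.48 = 21.42 mol
mass = 21.42 × 77.00 = 1649 g

1650 g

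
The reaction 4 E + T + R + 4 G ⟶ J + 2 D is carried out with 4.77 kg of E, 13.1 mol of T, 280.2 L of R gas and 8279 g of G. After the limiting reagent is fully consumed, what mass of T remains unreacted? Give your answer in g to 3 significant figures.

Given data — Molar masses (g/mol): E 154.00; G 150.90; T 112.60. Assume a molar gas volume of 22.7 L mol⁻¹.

n(E) = 4.770×1000 / 154.00 = 30.97 mol
n(T) = 13.10 mol
n(R) = 280.2 / 22.7 = 12.34 mol
n(G) = 8279 / 150.90 = 54.86 mol
n/ν for E = 30.97/4 = 7.743
n/ν for T = 13.10/1 = 13.10
n/ν for R = 12.34/1 = 12.34
n/ν for G = 54.86/4 = 13.72
Smallest n/ν is E → limiting reagent.
T consumed = (1/4) × 30.97 = 7.743 mol
T remaining = 13.10 − 7.743 = 5.357 mol
mass = 5.357 × 112.60 = 603.2 g

603 g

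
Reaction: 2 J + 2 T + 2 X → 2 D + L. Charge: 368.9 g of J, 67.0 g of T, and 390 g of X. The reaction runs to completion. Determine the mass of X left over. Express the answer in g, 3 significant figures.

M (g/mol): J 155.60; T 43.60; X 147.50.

163 g

n(J) = 368.9 / 155.60 = 2.371 mol
n(T) = 67.00 / 43.60 = 1.537 mol
n(X) = 390.0 / 147.50 = 2.644 mol
n/ν for J = 2.371/2 = 1.186
n/ν for T = 1.537/2 = 0.7685
n/ν for X = 2.644/2 = 1.322
Smallest n/ν is T → limiting reagent.
X consumed = (2/2) × 1.537 = 1.537 mol
X remaining = 2.644 − 1.537 = 1.107 mol
mass = 1.107 × 147.50 = 163.3 g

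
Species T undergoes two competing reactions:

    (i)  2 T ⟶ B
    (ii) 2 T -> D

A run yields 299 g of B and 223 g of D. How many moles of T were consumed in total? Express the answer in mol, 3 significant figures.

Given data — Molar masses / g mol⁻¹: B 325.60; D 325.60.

n(B) = 299 / 325.60 = 0.9183 mol
n(D) = 223 / 325.60 = 0.6849 mol
n(T) via (i) = (2/1)×0.9183 = 1.837 mol
n(T) via (ii) = (2/1)×0.6849 = 1.370 mol
total n(T) = 1.837 + 1.370 = 3.207 mol

3.21 mol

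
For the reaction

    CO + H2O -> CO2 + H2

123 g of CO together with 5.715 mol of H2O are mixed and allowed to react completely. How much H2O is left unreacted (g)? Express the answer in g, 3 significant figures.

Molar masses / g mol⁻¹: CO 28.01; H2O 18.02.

n(CO) = 123.0 / 28.01 = 4.391 mol
n(H2O) = 5.715 mol
n/ν for CO = 4.391/1 = 4.391
n/ν for H2O = 5.715/1 = 5.715
Smallest n/ν is CO → limiting reagent.
H2O consumed = (1/1) × 4.391 = 4.391 mol
H2O remaining = 5.715 − 4.391 = 1.324 mol
mass = 1.324 × 18.02 = 23.86 g

23.9 g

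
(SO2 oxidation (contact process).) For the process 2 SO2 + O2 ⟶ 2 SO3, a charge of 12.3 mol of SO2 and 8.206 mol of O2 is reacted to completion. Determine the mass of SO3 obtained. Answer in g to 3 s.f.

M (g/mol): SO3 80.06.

985 g

n(SO2) = 12.30 mol
n(O2) = 8.206 mol
n/ν → SO2: 6.150, O2: 8.206; SO2 is limiting.
n(SO3) = (2/2) × 12.30 = 12.30 mol
mass = 12.30 × 80.06 = 984.7 g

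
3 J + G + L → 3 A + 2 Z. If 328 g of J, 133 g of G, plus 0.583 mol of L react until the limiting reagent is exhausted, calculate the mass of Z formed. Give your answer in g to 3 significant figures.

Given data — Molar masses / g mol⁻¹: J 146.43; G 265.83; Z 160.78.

n(J) = 328.0 / 146.43 = 2.240 mol
n(G) = 133.0 / 265.83 = 0.5003 mol
n(L) = 0.5830 mol
n/ν → J: 0.7467, G: 0.5003, L: 0.5830; G is limiting.
n(Z) = (2/1) × 0.5003 = 1.001 mol
mass = 1.001 × 160.78 = 160.9 g

161 g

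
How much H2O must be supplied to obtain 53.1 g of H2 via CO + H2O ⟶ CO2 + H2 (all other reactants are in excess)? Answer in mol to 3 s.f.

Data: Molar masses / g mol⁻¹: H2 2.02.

n(H2) = 53.1 / 2.02 = 26.29 mol
n(H2O) = (1/1) × 26.29 = 26.29 mol

26.3 mol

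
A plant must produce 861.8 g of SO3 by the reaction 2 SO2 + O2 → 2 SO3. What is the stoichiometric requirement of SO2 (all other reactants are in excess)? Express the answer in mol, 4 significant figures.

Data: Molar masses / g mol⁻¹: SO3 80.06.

n(SO3) = 861.8 / 80.06 = 10.76 mol
n(SO2) = (2/2) × 10.76 = 10.76 mol

10.76 mol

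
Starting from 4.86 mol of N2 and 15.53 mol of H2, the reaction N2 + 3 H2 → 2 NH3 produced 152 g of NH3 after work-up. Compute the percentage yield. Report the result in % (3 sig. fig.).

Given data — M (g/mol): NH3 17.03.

91.8 %

n(N2) = 4.860 mol
n(H2) = 15.53 mol
n/ν → N2: 4.860, H2: 5.177; N2 is limiting.
theoretical n(NH3) = (2/1) × 4.860 = 9.720 mol → 165.5 g
% yield = 152 / 165.5 × 100 = 91.84 %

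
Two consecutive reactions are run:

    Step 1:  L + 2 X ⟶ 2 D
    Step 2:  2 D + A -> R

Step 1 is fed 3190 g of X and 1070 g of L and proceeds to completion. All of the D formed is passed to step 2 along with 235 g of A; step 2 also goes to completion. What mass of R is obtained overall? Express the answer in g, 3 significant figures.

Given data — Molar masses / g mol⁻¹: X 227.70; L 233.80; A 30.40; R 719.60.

3290 g

Step 1:
n(X) = 3190 / 227.70 = 14.01 mol
n(L) = 1070 / 233.80 = 4.577 mol
n/ν → X: 7.005, L: 4.577; L is limiting.
n(D) produced = (2/1) × 4.577 = 9.154 mol
Step 2:
n(D) available = 9.154 mol
n(A) = 235.0 / 30.40 = 7.730 mol
n/ν → D: 4.577, A: 7.730; D is limiting.
n(R) = (1/2) × 9.154 = 4.577 mol
mass = 4.577 × 719.60 = 3294 g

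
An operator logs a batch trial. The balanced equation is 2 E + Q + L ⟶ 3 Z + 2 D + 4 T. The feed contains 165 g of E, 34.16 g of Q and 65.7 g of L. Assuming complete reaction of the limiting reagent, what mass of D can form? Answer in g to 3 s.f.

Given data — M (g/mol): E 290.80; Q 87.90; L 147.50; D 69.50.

n(E) = 165.0 / 290.80 = 0.5674 mol
n(Q) = 34.16 / 87.90 = 0.3886 mol
n(L) = 65.70 / 147.50 = 0.4454 mol
n/ν for E = 0.5674/2 = 0.2837
n/ν for Q = 0.3886/1 = 0.3886
n/ν for L = 0.4454/1 = 0.4454
Smallest n/ν is E → limiting reagent.
n(D) = (2/2) × 0.5674 = 0.5674 mol
mass = 0.5674 × 69.50 = 39.43 g

39.4 g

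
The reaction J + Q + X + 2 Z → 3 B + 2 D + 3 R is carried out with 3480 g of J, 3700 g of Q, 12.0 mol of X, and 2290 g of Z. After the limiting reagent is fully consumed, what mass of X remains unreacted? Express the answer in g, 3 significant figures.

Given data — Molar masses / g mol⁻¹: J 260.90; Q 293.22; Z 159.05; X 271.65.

1300 g

n(J) = 3480 / 260.90 = 13.34 mol
n(Q) = 3700 / 293.22 = 12.62 mol
n(X) = 12.00 mol
n(Z) = 2290 / 159.05 = 14.40 mol
n/ν for J = 13.34/1 = 13.34
n/ν for Q = 12.62/1 = 12.62
n/ν for X = 12.00/1 = 12.00
n/ν for Z = 14.40/2 = 7.200
Smallest n/ν is Z → limiting reagent.
X consumed = (1/2) × 14.40 = 7.200 mol
X remaining = 12.00 − 7.200 = 4.800 mol
mass = 4.800 × 271.65 = 1304 g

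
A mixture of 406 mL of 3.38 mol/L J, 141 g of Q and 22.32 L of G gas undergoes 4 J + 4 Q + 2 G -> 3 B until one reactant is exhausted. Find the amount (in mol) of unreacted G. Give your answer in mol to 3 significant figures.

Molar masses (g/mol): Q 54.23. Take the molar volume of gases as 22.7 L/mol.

0.297 mol

n(J) = 3.38 × 406.0/1000 = 1.372 mol
n(Q) = 141.0 / 54.23 = 2.600 mol
n(G) = 22.32 / 22.7 = 0.9833 mol
n/ν for J = 1.372/4 = 0.3430
n/ν for Q = 2.600/4 = 0.6500
n/ν for G = 0.9833/2 = 0.4917
Smallest n/ν is J → limiting reagent.
G consumed = (2/4) × 1.372 = 0.6860 mol
G remaining = 0.9833 − 0.6860 = 0.2973 mol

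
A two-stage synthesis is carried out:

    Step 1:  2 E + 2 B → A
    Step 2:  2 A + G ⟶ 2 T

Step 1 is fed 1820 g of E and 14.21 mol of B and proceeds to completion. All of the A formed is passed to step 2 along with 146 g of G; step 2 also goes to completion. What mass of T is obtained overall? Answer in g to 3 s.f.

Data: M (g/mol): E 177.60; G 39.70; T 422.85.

2170 g

Step 1:
n(E) = 1820 / 177.60 = 10.25 mol
n(B) = 14.21 mol
n/ν → E: 5.125, B: 7.105; E is limiting.
n(A) produced = (1/2) × 10.25 = 5.125 mol
Step 2:
n(A) available = 5.125 mol
n(G) = 146.0 / 39.70 = 3.678 mol
n/ν → A: 2.563, G: 3.678; A is limiting.
n(T) = (2/2) × 5.125 = 5.125 mol
mass = 5.125 × 422.85 = 2167 g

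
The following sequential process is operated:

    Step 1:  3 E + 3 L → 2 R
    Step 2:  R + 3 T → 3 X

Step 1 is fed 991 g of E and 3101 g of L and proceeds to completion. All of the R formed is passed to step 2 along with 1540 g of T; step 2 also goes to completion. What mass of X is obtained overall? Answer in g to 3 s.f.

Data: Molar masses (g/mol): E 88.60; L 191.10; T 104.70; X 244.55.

3600 g

Step 1:
n(E) = 991.0 / 88.60 = 11.19 mol
n(L) = 3101 / 191.10 = 16.23 mol
n/ν → E: 3.730, L: 5.410; E is limiting.
n(R) produced = (2/3) × 11.19 = 7.460 mol
Step 2:
n(R) available = 7.460 mol
n(T) = 1540 / 104.70 = 14.71 mol
n/ν → R: 7.460, T: 4.903; T is limiting.
n(X) = (3/3) × 14.71 = 14.71 mol
mass = 14.71 × 244.55 = 3597 g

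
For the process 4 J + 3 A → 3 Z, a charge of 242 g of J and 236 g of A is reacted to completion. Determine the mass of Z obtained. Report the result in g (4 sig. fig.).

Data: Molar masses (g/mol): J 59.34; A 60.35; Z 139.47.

n(J) = 242.0 / 59.34 = 4.078 mol
n(A) = 236.0 / 60.35 = 3.911 mol
n/ν for J = 4.078/4 = 1.020
n/ν for A = 3.911/3 = 1.304
Smallest n/ν is J → limiting reagent.
n(Z) = (3/4) × 4.078 = 3.059 mol
mass = 3.059 × 139.47 = 426.6 g

426.6 g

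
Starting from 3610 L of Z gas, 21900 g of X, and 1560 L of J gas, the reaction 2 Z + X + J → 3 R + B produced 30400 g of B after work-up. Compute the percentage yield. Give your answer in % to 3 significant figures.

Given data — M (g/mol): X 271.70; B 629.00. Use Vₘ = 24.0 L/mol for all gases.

n(Z) = 3610 / 24.0 = 150.4 mol
n(X) = 21900 / 271.70 = 80.60 mol
n(J) = 1560 / 24.0 = 65.00 mol
n/ν for Z = 150.4/2 = 75.20
n/ν for X = 80.60/1 = 80.60
n/ν for J = 65.00/1 = 65.00
Smallest n/ν is J → limiting reagent.
theoretical n(B) = (1/1) × 65.00 = 65.00 mol → 40890 g
% yield = 30400 / 40890 × 100 = 74.35 %

74.4 %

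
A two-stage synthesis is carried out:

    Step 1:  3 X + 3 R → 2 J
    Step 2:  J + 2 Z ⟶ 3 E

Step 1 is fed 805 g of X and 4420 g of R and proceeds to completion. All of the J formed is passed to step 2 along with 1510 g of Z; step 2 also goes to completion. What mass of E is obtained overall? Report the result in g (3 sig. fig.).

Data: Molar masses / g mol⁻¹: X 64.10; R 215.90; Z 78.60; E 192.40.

4830 g

Step 1:
n(X) = 805.0 / 64.10 = 12.56 mol
n(R) = 4420 / 215.90 = 20.47 mol
n/ν for X = 12.56/3 = 4.187
n/ν for R = 20.47/3 = 6.823
Smallest n/ν is X → limiting reagent.
n(J) produced = (2/3) × 12.56 = 8.373 mol
Step 2:
n(J) available = 8.373 mol
n(Z) = 1510 / 78.60 = 19.21 mol
n/ν for J = 8.373/1 = 8.373
n/ν for Z = 19.21/2 = 9.605
Smallest n/ν is J → limiting reagent.
n(E) = (3/1) × 8.373 = 25.12 mol
mass = 25.12 × 192.40 = 4833 g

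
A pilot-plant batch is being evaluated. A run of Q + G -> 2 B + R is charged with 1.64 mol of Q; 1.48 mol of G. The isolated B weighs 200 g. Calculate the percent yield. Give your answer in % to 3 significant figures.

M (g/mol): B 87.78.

n(Q) = 1.640 mol
n(G) = 1.480 mol
n/ν for Q = 1.640/1 = 1.640
n/ν for G = 1.480/1 = 1.480
Smallest n/ν is G → limiting reagent.
theoretical n(B) = (2/1) × 1.480 = 2.960 mol → 259.8 g
% yield = 200 / 259.8 × 100 = 76.98 %

77.0 %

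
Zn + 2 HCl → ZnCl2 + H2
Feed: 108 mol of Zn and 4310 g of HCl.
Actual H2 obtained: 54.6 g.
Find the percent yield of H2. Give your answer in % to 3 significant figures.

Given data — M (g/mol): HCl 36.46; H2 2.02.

n(Zn) = 108.0 mol
n(HCl) = 4310 / 36.46 = 118.2 mol
n/ν for Zn = 108.0/1 = 108.0
n/ν for HCl = 118.2/2 = 59.10
Smallest n/ν is HCl → limiting reagent.
theoretical n(H2) = (1/2) × 118.2 = 59.10 mol → 119.4 g
% yield = 54.6 / 119.4 × 100 = 45.73 %

45.7 %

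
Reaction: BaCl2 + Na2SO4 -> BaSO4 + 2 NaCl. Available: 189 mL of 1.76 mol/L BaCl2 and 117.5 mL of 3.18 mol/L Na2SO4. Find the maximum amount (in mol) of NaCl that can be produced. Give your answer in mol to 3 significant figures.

0.665 mol

n(BaCl2) = 1.76 × 189.0/1000 = 0.3326 mol
n(Na2SO4) = 3.18 × 117.5/1000 = 0.3737 mol
n/ν for BaCl2 = 0.3326/1 = 0.3326
n/ν for Na2SO4 = 0.3737/1 = 0.3737
Smallest n/ν is BaCl2 → limiting reagent.
n(NaCl) = (2/1) × 0.3326 = 0.6652 mol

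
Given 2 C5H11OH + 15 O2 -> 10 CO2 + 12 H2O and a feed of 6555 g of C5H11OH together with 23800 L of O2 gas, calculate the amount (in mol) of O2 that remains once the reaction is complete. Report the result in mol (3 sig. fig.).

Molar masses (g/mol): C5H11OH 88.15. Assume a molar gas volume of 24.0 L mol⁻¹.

n(C5H11OH) = 6555 / 88.15 = 74.36 mol
n(O2) = 23800 / 24.0 = 991.7 mol
n/ν for C5H11OH = 74.36/2 = 37.18
n/ν for O2 = 991.7/15 = 66.11
Smallest n/ν is C5H11OH → limiting reagent.
O2 consumed = (15/2) × 74.36 = 557.7 mol
O2 remaining = 991.7 − 557.7 = 434.0 mol

434 mol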